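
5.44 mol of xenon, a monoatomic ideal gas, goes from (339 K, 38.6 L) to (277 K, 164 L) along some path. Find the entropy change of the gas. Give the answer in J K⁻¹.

ΔS = 51.7 J/K

Entropy is a state function: ΔS = nC_V ln(T₂/T₁) + nR ln(V₂/V₁), with C_V = 3R/2 = 12.47 J mol⁻¹ K⁻¹ for a monoatomic ideal gas.
ΔS = 5.44 × [12.47 × ln(277/339) + 8.314 × ln(164/38.6)] = 51.7 J/K.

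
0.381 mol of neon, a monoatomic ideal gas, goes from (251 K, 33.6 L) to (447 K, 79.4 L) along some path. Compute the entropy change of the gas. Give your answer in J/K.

Entropy is a state function: ΔS = nC_V ln(T₂/T₁) + nR ln(V₂/V₁), with C_V = 3R/2 = 12.47 J mol⁻¹ K⁻¹ for a monoatomic ideal gas.
ΔS = 0.381 × [12.47 × ln(447/251) + 8.314 × ln(79.4/33.6)] = 5.47 J/K.

ΔS = 5.47 J/K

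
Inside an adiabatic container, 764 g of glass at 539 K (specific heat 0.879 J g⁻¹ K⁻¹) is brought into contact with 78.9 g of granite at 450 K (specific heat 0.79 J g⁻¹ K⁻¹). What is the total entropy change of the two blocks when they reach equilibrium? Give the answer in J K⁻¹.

Energy balance: T_f = (m₁c₁T₁ + m₂c₂T₂)/(m₁c₁ + m₂c₂) = 531.44 K.
ΔS₁ = m₁c₁ ln(T_f/T₁) = 671.556 × ln(531.44/539) = -9.48466 J/K.
ΔS₂ = m₂c₂ ln(T_f/T₂) = 62.331 × ln(531.44/450) = 10.3684 J/K.
ΔS_total = -9.48466 + 10.3684 = 0.884 J/K.

ΔS_total = 0.884 J/K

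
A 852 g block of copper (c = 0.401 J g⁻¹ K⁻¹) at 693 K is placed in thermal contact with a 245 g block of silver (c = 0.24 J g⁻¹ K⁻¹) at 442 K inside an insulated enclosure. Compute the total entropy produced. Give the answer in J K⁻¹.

ΔS_total = 4.56 J/K

Energy balance: T_f = (m₁c₁T₁ + m₂c₂T₂)/(m₁c₁ + m₂c₂) = 656.14 K.
ΔS₁ = m₁c₁ ln(T_f/T₁) = 341.652 × ln(656.14/693) = -18.67 J/K.
ΔS₂ = m₂c₂ ln(T_f/T₂) = 58.8 × ln(656.14/442) = 23.23 J/K.
ΔS_total = -18.67 + 23.23 = 4.56 J/K.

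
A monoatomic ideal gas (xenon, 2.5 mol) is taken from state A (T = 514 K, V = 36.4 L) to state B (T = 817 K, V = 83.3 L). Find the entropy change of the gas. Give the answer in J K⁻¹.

ΔS = 31.7 J/K

Entropy is a state function: ΔS = nC_V ln(T₂/T₁) + nR ln(V₂/V₁), with C_V = 3R/2 = 12.47 J mol⁻¹ K⁻¹ for a monoatomic ideal gas.
ΔS = 2.5 × [12.47 × ln(817/514) + 8.314 × ln(83.3/36.4)] = 31.7 J/K.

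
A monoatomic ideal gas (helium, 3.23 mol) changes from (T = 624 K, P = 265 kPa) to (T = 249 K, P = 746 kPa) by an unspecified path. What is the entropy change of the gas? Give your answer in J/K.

ΔS = -89.5 J/K

ΔS = nC_p ln(T₂/T₁) − nR ln(P₂/P₁), with C_p = 5R/2 = 20.79 J mol⁻¹ K⁻¹ for a monoatomic ideal gas.
ΔS = 3.23 × [20.79 × ln(249/624) − 8.314 × ln(746/265)] = -89.5 J/K.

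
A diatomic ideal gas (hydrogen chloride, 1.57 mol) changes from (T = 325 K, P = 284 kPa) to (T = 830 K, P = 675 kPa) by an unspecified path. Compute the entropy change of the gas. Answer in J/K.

ΔS = 31.5 J/K

ΔS = nC_p ln(T₂/T₁) − nR ln(P₂/P₁), with C_p = 7R/2 = 29.1 J mol⁻¹ K⁻¹ for a diatomic ideal gas.
ΔS = 1.57 × [29.1 × ln(830/325) − 8.314 × ln(675/284)] = 31.5 J/K.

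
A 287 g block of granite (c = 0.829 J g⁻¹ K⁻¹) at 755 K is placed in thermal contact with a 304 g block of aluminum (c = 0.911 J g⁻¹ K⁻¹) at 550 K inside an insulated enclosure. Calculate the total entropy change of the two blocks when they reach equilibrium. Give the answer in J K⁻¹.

Energy balance: T_f = (m₁c₁T₁ + m₂c₂T₂)/(m₁c₁ + m₂c₂) = 644.73 K.
ΔS₁ = m₁c₁ ln(T_f/T₁) = 237.923 × ln(644.73/755) = -37.56 J/K.
ΔS₂ = m₂c₂ ln(T_f/T₂) = 276.944 × ln(644.73/550) = 44.01 J/K.
ΔS_total = -37.56 + 44.01 = 6.45 J/K.

ΔS_total = 6.45 J/K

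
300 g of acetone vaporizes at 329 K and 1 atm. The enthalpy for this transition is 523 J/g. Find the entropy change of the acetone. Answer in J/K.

ΔS = 477 J/K

Heat absorbed by the substance: Q = mL = 300 × 523 = 156900 J.
At constant T, ΔS = Q_rev/T = 156900 / 329 = 477 J/K.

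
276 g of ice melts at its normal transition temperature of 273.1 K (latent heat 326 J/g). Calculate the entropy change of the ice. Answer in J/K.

ΔS = 329 J/K

Heat absorbed by the substance: Q = mL = 276 × 326 = 89976 J.
At constant T, ΔS = Q_rev/T = 89976 / 273.1 = 329 J/K.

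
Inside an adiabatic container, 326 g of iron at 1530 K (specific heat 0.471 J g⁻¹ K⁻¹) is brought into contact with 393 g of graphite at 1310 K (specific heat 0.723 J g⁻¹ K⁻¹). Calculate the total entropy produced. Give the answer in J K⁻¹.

Energy balance: T_f = (m₁c₁T₁ + m₂c₂T₂)/(m₁c₁ + m₂c₂) = 1387.2 K.
ΔS₁ = m₁c₁ ln(T_f/T₁) = 153.546 × ln(1387.2/1530) = -15.05 J/K.
ΔS₂ = m₂c₂ ln(T_f/T₂) = 284.139 × ln(1387.2/1310) = 16.27 J/K.
ΔS_total = -15.05 + 16.27 = 1.22 J/K.

ΔS_total = 1.22 J/K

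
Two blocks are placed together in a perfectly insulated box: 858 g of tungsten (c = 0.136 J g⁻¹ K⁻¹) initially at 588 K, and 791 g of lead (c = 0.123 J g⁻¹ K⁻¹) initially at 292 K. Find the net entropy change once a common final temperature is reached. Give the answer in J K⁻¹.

Energy balance: T_f = (m₁c₁T₁ + m₂c₂T₂)/(m₁c₁ + m₂c₂) = 453.41 K.
ΔS₁ = m₁c₁ ln(T_f/T₁) = 116.688 × ln(453.41/588) = -30.33 J/K.
ΔS₂ = m₂c₂ ln(T_f/T₂) = 97.293 × ln(453.41/292) = 42.81 J/K.
ΔS_total = -30.33 + 42.81 = 12.5 J/K.

ΔS_total = 12.5 J/K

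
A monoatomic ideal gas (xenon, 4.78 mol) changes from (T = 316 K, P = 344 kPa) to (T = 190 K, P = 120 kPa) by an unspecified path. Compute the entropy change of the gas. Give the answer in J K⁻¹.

ΔS = -8.69 J/K

ΔS = nC_p ln(T₂/T₁) − nR ln(P₂/P₁), with C_p = 5R/2 = 20.79 J mol⁻¹ K⁻¹ for a monoatomic ideal gas.
ΔS = 4.78 × [20.79 × ln(190/316) − 8.314 × ln(120/344)] = -8.69 J/K.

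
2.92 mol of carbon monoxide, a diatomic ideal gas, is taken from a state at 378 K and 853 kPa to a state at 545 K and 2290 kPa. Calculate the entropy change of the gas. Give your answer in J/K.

ΔS = 7.11 J/K

ΔS = nC_p ln(T₂/T₁) − nR ln(P₂/P₁), with C_p = 7R/2 = 29.1 J mol⁻¹ K⁻¹ for a diatomic ideal gas.
ΔS = 2.92 × [29.1 × ln(545/378) − 8.314 × ln(2290/853)] = 7.11 J/K.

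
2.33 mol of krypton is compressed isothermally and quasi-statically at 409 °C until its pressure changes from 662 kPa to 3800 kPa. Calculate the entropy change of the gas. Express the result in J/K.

For an isothermal ideal gas ΔS_gas = nR ln(P₁/P₂) = 2.33 × 8.314 × ln(662/3800) = -33.9 J/K.

ΔS_gas = -33.9 J/K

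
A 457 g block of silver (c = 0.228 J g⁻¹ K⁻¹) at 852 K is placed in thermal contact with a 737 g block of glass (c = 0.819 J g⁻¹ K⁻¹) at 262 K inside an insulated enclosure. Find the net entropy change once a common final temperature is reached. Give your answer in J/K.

Energy balance: T_f = (m₁c₁T₁ + m₂c₂T₂)/(m₁c₁ + m₂c₂) = 348.85 K.
ΔS₁ = m₁c₁ ln(T_f/T₁) = 104.196 × ln(348.85/852) = -93.04 J/K.
ΔS₂ = m₂c₂ ln(T_f/T₂) = 603.603 × ln(348.85/262) = 172.8 J/K.
ΔS_total = -93.04 + 172.8 = 79.8 J/K.

ΔS_total = 79.8 J/K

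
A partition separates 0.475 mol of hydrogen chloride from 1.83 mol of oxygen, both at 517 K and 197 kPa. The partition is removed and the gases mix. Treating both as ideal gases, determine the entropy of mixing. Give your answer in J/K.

Mole fractions: x_A = 0.475/2.31 = 0.206, x_B = 0.794.
ΔS_mix = −R(n_A ln x_A + n_B ln x_B) = −8.314 × (0.475 ln 0.206 + 1.83 ln 0.794) = 9.75 J/K.

ΔS_mix = 9.75 J/K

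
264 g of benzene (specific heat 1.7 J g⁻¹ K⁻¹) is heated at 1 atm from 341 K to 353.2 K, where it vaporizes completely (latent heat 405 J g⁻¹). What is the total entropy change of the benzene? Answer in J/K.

ΔS = 318 J/K

Warming step: ΔS₁ = m c ln(T_tr/T_i) = 264 × 1.7 × ln(353.2/341) = 15.78 J/K.
Phase change: ΔS₂ = +mL/T_tr = 264 × 405 / 353.2 = 302.7 J/K.
ΔS_total = (15.78) + (302.7) = 318 J/K.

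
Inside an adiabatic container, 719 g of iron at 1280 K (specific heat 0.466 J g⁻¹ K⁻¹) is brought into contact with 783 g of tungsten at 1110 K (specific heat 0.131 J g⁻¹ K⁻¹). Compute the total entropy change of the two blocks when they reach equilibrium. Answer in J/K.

ΔS_total = 0.777 J/K

Energy balance: T_f = (m₁c₁T₁ + m₂c₂T₂)/(m₁c₁ + m₂c₂) = 1240.2 K.
ΔS₁ = m₁c₁ ln(T_f/T₁) = 335.054 × ln(1240.2/1280) = -10.596 J/K.
ΔS₂ = m₂c₂ ln(T_f/T₂) = 102.573 × ln(1240.2/1110) = 11.373 J/K.
ΔS_total = -10.596 + 11.373 = 0.777 J/K.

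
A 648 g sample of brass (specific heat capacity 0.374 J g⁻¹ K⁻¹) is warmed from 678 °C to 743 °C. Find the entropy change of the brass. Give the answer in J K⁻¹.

In kelvin: T₁ = 951.15 K, T₂ = 1016.15 K. ΔS = ∫dQ_rev/T = m c ln(T₂/T₁) = 648 × 0.374 × ln(1016.15/951.15) = 16 J/K.

ΔS = 16 J/K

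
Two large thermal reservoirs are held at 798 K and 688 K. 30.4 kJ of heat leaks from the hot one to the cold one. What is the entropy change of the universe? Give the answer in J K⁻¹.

ΔS_hot = −Q/T_H = −30400/798 = -38.1 J/K and ΔS_cold = +Q/T_C = 30400/688 = 44.19 J/K.
ΔS_total = -38.1 + 44.19 = 6.09 J/K, positive as the second law requires.

ΔS_total = 6.09 J/K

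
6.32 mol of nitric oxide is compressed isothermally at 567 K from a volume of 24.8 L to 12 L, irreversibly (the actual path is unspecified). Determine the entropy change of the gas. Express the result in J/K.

ΔS_gas = -38.1 J/K

Entropy is a state function, so ΔS_gas depends only on the end states.
For an isothermal ideal gas ΔS_gas = nR ln(V₂/V₁) = 6.32 × 8.314 × ln(12/24.8) = -38.1 J/K.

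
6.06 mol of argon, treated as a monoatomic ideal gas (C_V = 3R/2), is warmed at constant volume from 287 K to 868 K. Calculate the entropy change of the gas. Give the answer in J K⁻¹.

At constant volume, ΔS = nC_V ln(T₂/T₁) with C_V = 3R/2 = 12.47 J mol⁻¹ K⁻¹.
ΔS = 6.06 × 12.47 × ln(868/287) = 83.6 J/K.

ΔS = 83.6 J/K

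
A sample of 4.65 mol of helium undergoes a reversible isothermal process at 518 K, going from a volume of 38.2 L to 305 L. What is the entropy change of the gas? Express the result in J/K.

ΔS_gas = 80.3 J/K

For an isothermal ideal gas ΔS_gas = nR ln(V₂/V₁) = 4.65 × 8.314 × ln(305/38.2) = 80.3 J/K.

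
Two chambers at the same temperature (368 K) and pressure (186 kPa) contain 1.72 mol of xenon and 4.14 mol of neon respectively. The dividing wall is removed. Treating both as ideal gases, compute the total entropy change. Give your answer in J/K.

ΔS_mix = 29.5 J/K

Mole fractions: x_A = 1.72/5.86 = 0.294, x_B = 0.706.
ΔS_mix = −R(n_A ln x_A + n_B ln x_B) = −8.314 × (1.72 ln 0.294 + 4.14 ln 0.706) = 29.5 J/K.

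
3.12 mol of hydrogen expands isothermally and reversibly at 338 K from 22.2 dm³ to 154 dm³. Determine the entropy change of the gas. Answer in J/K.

For an isothermal ideal gas ΔS_gas = nR ln(V₂/V₁) = 3.12 × 8.314 × ln(154/22.2) = 50.2 J/K.

ΔS_gas = 50.2 J/K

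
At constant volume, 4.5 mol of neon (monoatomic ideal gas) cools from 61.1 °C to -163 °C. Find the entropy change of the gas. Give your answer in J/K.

In kelvin: T₁ = 334.25 K, T₂ = 110.15 K. At constant volume, ΔS = nC_V ln(T₂/T₁) with C_V = 3R/2 = 12.47 J mol⁻¹ K⁻¹.
ΔS = 4.5 × 12.47 × ln(110.15/334.25) = -62.3 J/K.

ΔS = -62.3 J/K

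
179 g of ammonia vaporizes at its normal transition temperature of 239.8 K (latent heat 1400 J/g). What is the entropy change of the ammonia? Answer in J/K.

Heat absorbed by the substance: Q = mL = 179 × 1400 = 250600 J.
At constant T, ΔS = Q_rev/T = 250600 / 239.8 = 1050 J/K.

ΔS = 1050 J/K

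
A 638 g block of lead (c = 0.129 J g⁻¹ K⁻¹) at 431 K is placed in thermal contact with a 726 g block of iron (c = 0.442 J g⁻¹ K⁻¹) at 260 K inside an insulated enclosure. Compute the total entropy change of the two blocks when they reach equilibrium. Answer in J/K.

ΔS_total = 9.19 J/K

Energy balance: T_f = (m₁c₁T₁ + m₂c₂T₂)/(m₁c₁ + m₂c₂) = 294.91 K.
ΔS₁ = m₁c₁ ln(T_f/T₁) = 82.302 × ln(294.91/431) = -31.23 J/K.
ΔS₂ = m₂c₂ ln(T_f/T₂) = 320.892 × ln(294.91/260) = 40.42 J/K.
ΔS_total = -31.23 + 40.42 = 9.19 J/K.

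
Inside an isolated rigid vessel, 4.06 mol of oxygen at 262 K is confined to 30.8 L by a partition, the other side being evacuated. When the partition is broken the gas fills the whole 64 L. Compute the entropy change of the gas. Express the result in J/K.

ΔS_gas = 24.7 J/K

No heat is exchanged and no work is done, so the ideal-gas temperature stays constant.
Entropy is a state function; using a reversible isothermal path, ΔS_gas = nR ln(V₂/V₁) = 4.06 × 8.314 × ln(64/30.8) = 24.7 J/K.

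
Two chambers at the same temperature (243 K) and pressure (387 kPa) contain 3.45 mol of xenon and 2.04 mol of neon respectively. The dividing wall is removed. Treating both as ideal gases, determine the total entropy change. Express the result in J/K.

ΔS_mix = 30.1 J/K

Mole fractions: x_A = 3.45/5.49 = 0.628, x_B = 0.372.
ΔS_mix = −R(n_A ln x_A + n_B ln x_B) = −8.314 × (3.45 ln 0.628 + 2.04 ln 0.372) = 30.1 J/K.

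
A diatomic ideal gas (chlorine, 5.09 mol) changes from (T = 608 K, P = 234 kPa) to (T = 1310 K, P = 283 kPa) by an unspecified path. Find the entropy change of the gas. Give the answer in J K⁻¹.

ΔS = 106 J/K

ΔS = nC_p ln(T₂/T₁) − nR ln(P₂/P₁), with C_p = 7R/2 = 29.1 J mol⁻¹ K⁻¹ for a diatomic ideal gas.
ΔS = 5.09 × [29.1 × ln(1310/608) − 8.314 × ln(283/234)] = 106 J/K.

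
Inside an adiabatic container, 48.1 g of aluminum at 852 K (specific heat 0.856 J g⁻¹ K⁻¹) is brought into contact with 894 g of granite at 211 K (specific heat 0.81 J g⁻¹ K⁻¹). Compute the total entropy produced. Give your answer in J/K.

ΔS_total = 58.4 J/K

Energy balance: T_f = (m₁c₁T₁ + m₂c₂T₂)/(m₁c₁ + m₂c₂) = 245.49 K.
ΔS₁ = m₁c₁ ln(T_f/T₁) = 41.1736 × ln(245.49/852) = -51.23 J/K.
ΔS₂ = m₂c₂ ln(T_f/T₂) = 724.14 × ln(245.49/211) = 109.6 J/K.
ΔS_total = -51.23 + 109.6 = 58.4 J/K.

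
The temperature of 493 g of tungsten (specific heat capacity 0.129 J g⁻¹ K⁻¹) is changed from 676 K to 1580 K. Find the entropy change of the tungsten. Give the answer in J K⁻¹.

ΔS = 54 J/K

ΔS = ∫dQ_rev/T = m c ln(T₂/T₁) = 493 × 0.129 × ln(1580/676) = 54 J/K.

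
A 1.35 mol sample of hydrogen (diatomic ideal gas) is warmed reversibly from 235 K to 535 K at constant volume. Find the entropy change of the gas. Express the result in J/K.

At constant volume, ΔS = nC_V ln(T₂/T₁) with C_V = 5R/2 = 20.79 J mol⁻¹ K⁻¹.
ΔS = 1.35 × 20.79 × ln(535/235) = 23.1 J/K.

ΔS = 23.1 J/K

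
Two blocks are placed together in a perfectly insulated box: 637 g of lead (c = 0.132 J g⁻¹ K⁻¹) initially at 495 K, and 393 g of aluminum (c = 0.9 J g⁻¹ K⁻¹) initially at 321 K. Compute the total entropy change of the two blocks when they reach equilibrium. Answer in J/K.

ΔS_total = 6.94 J/K

Energy balance: T_f = (m₁c₁T₁ + m₂c₂T₂)/(m₁c₁ + m₂c₂) = 354.42 K.
ΔS₁ = m₁c₁ ln(T_f/T₁) = 84.084 × ln(354.42/495) = -28.09 J/K.
ΔS₂ = m₂c₂ ln(T_f/T₂) = 353.7 × ln(354.42/321) = 35.03 J/K.
ΔS_total = -28.09 + 35.03 = 6.94 J/K.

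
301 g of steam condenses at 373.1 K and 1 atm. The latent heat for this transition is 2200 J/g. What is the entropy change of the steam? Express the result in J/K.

ΔS = -1770 J/K

Heat released by the substance: Q = −mL = −301 × 2200 = −662200 J.
At constant T, ΔS = Q_rev/T = −662200 / 373.1 = -1770 J/K.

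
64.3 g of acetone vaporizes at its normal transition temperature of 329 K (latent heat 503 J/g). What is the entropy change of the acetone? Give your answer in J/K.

Heat absorbed by the substance: Q = mL = 64.3 × 503 = 32342.9 J.
At constant T, ΔS = Q_rev/T = 32342.9 / 329 = 98.3 J/K.

ΔS = 98.3 J/K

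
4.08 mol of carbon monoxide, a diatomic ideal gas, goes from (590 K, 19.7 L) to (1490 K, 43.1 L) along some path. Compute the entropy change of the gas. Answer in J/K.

Entropy is a state function: ΔS = nC_V ln(T₂/T₁) + nR ln(V₂/V₁), with C_V = 5R/2 = 20.79 J mol⁻¹ K⁻¹ for a diatomic ideal gas.
ΔS = 4.08 × [20.79 × ln(1490/590) + 8.314 × ln(43.1/19.7)] = 105 J/K.

ΔS = 105 J/K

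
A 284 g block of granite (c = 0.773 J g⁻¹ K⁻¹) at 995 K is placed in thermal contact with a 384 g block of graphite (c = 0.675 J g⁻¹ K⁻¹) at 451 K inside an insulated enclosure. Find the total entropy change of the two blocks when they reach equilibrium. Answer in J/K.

Energy balance: T_f = (m₁c₁T₁ + m₂c₂T₂)/(m₁c₁ + m₂c₂) = 700.46 K.
ΔS₁ = m₁c₁ ln(T_f/T₁) = 219.532 × ln(700.46/995) = -77.056 J/K.
ΔS₂ = m₂c₂ ln(T_f/T₂) = 259.2 × ln(700.46/451) = 114.12 J/K.
ΔS_total = -77.056 + 114.12 = 37.1 J/K.

ΔS_total = 37.1 J/K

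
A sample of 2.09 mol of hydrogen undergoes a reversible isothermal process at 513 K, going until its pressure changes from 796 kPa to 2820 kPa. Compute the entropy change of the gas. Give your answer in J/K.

ΔS_gas = -22 J/K

For an isothermal ideal gas ΔS_gas = nR ln(P₁/P₂) = 2.09 × 8.314 × ln(796/2820) = -22 J/K.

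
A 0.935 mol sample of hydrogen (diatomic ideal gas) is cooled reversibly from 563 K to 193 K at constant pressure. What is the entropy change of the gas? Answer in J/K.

ΔS = -29.1 J/K

At constant pressure, ΔS = nC_p ln(T₂/T₁) with C_p = 7R/2 = 29.1 J mol⁻¹ K⁻¹.
ΔS = 0.935 × 29.1 × ln(193/563) = -29.1 J/K.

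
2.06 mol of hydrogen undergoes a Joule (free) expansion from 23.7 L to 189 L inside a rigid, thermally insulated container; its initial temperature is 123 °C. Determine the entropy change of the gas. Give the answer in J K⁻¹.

ΔS_gas = 35.6 J/K

For an ideal gas in free expansion Q = 0 and W = 0, so T is unchanged.
Entropy is a state function; using a reversible isothermal path, ΔS_gas = nR ln(V₂/V₁) = 2.06 × 8.314 × ln(189/23.7) = 35.6 J/K.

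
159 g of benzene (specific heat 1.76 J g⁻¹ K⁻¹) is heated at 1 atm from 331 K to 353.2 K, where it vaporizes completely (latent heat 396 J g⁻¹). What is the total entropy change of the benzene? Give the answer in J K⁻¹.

ΔS = 196 J/K

Warming step: ΔS₁ = m c ln(T_tr/T_i) = 159 × 1.76 × ln(353.2/331) = 18.17 J/K.
Phase change: ΔS₂ = +mL/T_tr = 159 × 396 / 353.2 = 178.3 J/K.
ΔS_total = (18.17) + (178.3) = 196 J/K.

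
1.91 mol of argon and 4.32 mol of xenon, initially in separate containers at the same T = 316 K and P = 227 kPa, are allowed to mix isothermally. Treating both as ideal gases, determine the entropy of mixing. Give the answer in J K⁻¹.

ΔS_mix = 31.9 J/K

Mole fractions: x_A = 1.91/6.23 = 0.307, x_B = 0.693.
ΔS_mix = −R(n_A ln x_A + n_B ln x_B) = −8.314 × (1.91 ln 0.307 + 4.32 ln 0.693) = 31.9 J/K.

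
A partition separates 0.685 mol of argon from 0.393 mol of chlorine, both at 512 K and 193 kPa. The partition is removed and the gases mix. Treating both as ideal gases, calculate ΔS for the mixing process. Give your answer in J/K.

Mole fractions: x_A = 0.685/1.08 = 0.635, x_B = 0.365.
ΔS_mix = −R(n_A ln x_A + n_B ln x_B) = −8.314 × (0.685 ln 0.635 + 0.393 ln 0.365) = 5.88 J/K.

ΔS_mix = 5.88 J/K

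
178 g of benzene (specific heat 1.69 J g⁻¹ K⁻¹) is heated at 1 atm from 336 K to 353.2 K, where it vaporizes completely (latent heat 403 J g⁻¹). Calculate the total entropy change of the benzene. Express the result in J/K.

Warming step: ΔS₁ = m c ln(T_tr/T_i) = 178 × 1.69 × ln(353.2/336) = 15.02 J/K.
Phase change: ΔS₂ = +mL/T_tr = 178 × 403 / 353.2 = 203.1 J/K.
ΔS_total = (15.02) + (203.1) = 218 J/K.

ΔS = 218 J/K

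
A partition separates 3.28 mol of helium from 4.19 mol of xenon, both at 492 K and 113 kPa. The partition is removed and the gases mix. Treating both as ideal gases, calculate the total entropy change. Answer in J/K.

ΔS_mix = 42.6 J/K

Mole fractions: x_A = 3.28/7.47 = 0.439, x_B = 0.561.
ΔS_mix = −R(n_A ln x_A + n_B ln x_B) = −8.314 × (3.28 ln 0.439 + 4.19 ln 0.561) = 42.6 J/K.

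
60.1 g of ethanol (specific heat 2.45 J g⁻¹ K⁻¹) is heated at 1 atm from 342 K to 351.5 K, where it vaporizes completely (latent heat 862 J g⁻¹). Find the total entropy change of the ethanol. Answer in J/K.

ΔS = 151 J/K

Warming step: ΔS₁ = m c ln(T_tr/T_i) = 60.1 × 2.45 × ln(351.5/342) = 4.034 J/K.
Phase change: ΔS₂ = +mL/T_tr = 60.1 × 862 / 351.5 = 147.4 J/K.
ΔS_total = (4.034) + (147.4) = 151 J/K.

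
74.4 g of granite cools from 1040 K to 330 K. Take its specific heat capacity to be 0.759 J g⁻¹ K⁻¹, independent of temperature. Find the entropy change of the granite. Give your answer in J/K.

ΔS = ∫dQ_rev/T = m c ln(T₂/T₁) = 74.4 × 0.759 × ln(330/1040) = -64.8 J/K.

ΔS = -64.8 J/K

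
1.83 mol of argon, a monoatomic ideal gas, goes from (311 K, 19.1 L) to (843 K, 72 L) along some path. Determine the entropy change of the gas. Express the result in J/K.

ΔS = 42.9 J/K

Entropy is a state function: ΔS = nC_V ln(T₂/T₁) + nR ln(V₂/V₁), with C_V = 3R/2 = 12.47 J mol⁻¹ K⁻¹ for a monoatomic ideal gas.
ΔS = 1.83 × [12.47 × ln(843/311) + 8.314 × ln(72/19.1)] = 42.9 J/K.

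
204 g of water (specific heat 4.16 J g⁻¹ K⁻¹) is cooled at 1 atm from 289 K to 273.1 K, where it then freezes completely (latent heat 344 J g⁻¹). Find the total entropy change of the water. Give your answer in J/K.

ΔS = -305 J/K

Cooling step: ΔS₁ = m c ln(T_tr/T_i) = 204 × 4.16 × ln(273.1/289) = -48.02 J/K.
Phase change: ΔS₂ = −mL/T_tr = −204 × 344 / 273.1 = -257 J/K.
ΔS_total = (-48.02) + (-257) = -305 J/K.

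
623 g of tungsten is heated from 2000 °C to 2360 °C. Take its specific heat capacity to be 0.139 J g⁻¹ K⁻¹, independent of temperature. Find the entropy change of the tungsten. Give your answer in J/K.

In kelvin: T₁ = 2273.15 K, T₂ = 2633.15 K. ΔS = ∫dQ_rev/T = m c ln(T₂/T₁) = 623 × 0.139 × ln(2633.15/2273.15) = 12.7 J/K.

ΔS = 12.7 J/K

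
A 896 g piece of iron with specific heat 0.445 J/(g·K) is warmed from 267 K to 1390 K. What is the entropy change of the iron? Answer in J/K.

ΔS = ∫dQ_rev/T = m c ln(T₂/T₁) = 896 × 0.445 × ln(1390/267) = 658 J/K.

ΔS = 658 J/K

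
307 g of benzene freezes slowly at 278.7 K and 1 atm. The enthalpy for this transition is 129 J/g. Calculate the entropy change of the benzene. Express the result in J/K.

Heat released by the substance: Q = −mL = −307 × 129 = −39603 J.
At constant T, ΔS = Q_rev/T = −39603 / 278.7 = -142 J/K.

ΔS = -142 J/K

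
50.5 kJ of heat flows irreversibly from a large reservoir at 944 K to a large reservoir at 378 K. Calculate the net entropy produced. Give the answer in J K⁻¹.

ΔS_total = 80.1 J/K

ΔS_hot = −Q/T_H = −50500/944 = -53.5 J/K and ΔS_cold = +Q/T_C = 50500/378 = 133.6 J/K.
ΔS_total = -53.5 + 133.6 = 80.1 J/K, positive as the second law requires.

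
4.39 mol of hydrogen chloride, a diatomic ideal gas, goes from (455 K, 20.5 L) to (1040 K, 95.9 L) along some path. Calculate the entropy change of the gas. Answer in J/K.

Entropy is a state function: ΔS = nC_V ln(T₂/T₁) + nR ln(V₂/V₁), with C_V = 5R/2 = 20.79 J mol⁻¹ K⁻¹ for a diatomic ideal gas.
ΔS = 4.39 × [20.79 × ln(1040/455) + 8.314 × ln(95.9/20.5)] = 132 J/K.

ΔS = 132 J/K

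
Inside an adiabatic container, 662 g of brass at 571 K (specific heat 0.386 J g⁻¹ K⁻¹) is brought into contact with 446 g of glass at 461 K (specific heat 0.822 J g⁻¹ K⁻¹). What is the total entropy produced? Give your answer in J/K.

ΔS_total = 3.49 J/K

Energy balance: T_f = (m₁c₁T₁ + m₂c₂T₂)/(m₁c₁ + m₂c₂) = 506.18 K.
ΔS₁ = m₁c₁ ln(T_f/T₁) = 255.532 × ln(506.18/571) = -30.79 J/K.
ΔS₂ = m₂c₂ ln(T_f/T₂) = 366.612 × ln(506.18/461) = 34.28 J/K.
ΔS_total = -30.79 + 34.28 = 3.49 J/K.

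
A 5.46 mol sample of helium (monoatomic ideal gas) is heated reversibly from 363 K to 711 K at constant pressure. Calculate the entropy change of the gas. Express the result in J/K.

At constant pressure, ΔS = nC_p ln(T₂/T₁) with C_p = 5R/2 = 20.79 J mol⁻¹ K⁻¹.
ΔS = 5.46 × 20.79 × ln(711/363) = 76.3 J/K.

ΔS = 76.3 J/K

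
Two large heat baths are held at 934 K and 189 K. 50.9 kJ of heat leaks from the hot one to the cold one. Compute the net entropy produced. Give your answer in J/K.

ΔS_hot = −Q/T_H = −50900/934 = -54.5 J/K and ΔS_cold = +Q/T_C = 50900/189 = 269.3 J/K.
ΔS_total = -54.5 + 269.3 = 215 J/K, positive as the second law requires.

ΔS_total = 215 J/K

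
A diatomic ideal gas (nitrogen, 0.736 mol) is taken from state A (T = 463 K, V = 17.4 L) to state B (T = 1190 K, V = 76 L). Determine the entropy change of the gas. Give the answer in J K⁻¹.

Entropy is a state function: ΔS = nC_V ln(T₂/T₁) + nR ln(V₂/V₁), with C_V = 5R/2 = 20.79 J mol⁻¹ K⁻¹ for a diatomic ideal gas.
ΔS = 0.736 × [20.79 × ln(1190/463) + 8.314 × ln(76/17.4)] = 23.5 J/K.

ΔS = 23.5 J/K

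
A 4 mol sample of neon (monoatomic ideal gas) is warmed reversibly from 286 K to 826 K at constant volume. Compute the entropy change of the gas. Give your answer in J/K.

ΔS = 52.9 J/K

At constant volume, ΔS = nC_V ln(T₂/T₁) with C_V = 3R/2 = 12.47 J mol⁻¹ K⁻¹.
ΔS = 4 × 12.47 × ln(826/286) = 52.9 J/K.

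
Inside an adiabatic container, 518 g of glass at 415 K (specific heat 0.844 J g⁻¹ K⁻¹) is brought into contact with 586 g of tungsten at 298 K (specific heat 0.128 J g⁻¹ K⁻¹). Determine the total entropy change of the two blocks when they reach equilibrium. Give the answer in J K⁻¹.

ΔS_total = 3.25 J/K

Energy balance: T_f = (m₁c₁T₁ + m₂c₂T₂)/(m₁c₁ + m₂c₂) = 397.87 K.
ΔS₁ = m₁c₁ ln(T_f/T₁) = 437.192 × ln(397.87/415) = -18.43 J/K.
ΔS₂ = m₂c₂ ln(T_f/T₂) = 75.008 × ln(397.87/298) = 21.68 J/K.
ΔS_total = -18.43 + 21.68 = 3.25 J/K.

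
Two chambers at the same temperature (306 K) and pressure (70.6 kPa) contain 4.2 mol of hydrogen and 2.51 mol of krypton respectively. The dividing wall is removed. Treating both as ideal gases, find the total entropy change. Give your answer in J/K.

ΔS_mix = 36.9 J/K

Mole fractions: x_A = 4.2/6.71 = 0.626, x_B = 0.374.
ΔS_mix = −R(n_A ln x_A + n_B ln x_B) = −8.314 × (4.2 ln 0.626 + 2.51 ln 0.374) = 36.9 J/K.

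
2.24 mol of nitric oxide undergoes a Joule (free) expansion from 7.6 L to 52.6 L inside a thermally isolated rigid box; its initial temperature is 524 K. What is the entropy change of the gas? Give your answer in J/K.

For an ideal gas in free expansion Q = 0 and W = 0, so T is unchanged.
Entropy is a state function; using a reversible isothermal path, ΔS_gas = nR ln(V₂/V₁) = 2.24 × 8.314 × ln(52.6/7.6) = 36 J/K.

ΔS_gas = 36 J/K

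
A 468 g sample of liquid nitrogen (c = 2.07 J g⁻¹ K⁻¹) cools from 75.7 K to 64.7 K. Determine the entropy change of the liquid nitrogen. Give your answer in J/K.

ΔS = -152 J/K

ΔS = ∫dQ_rev/T = m c ln(T₂/T₁) = 468 × 2.07 × ln(64.7/75.7) = -152 J/K.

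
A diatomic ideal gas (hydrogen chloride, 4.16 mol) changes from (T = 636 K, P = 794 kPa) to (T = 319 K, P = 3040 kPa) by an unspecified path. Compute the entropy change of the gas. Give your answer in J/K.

ΔS = nC_p ln(T₂/T₁) − nR ln(P₂/P₁), with C_p = 7R/2 = 29.1 J mol⁻¹ K⁻¹ for a diatomic ideal gas.
ΔS = 4.16 × [29.1 × ln(319/636) − 8.314 × ln(3040/794)] = -130 J/K.

ΔS = -130 J/K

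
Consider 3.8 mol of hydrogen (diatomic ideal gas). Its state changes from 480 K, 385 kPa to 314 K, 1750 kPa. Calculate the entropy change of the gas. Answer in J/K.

ΔS = nC_p ln(T₂/T₁) − nR ln(P₂/P₁), with C_p = 7R/2 = 29.1 J mol⁻¹ K⁻¹ for a diatomic ideal gas.
ΔS = 3.8 × [29.1 × ln(314/480) − 8.314 × ln(1750/385)] = -94.8 J/K.

ΔS = -94.8 J/K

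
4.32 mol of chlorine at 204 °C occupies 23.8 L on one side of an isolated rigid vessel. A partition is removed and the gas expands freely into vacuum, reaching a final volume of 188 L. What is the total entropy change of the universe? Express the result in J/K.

ΔS_universe = 74.2 J/K

No heat is exchanged and no work is done, so the ideal-gas temperature stays constant.
Entropy is a state function; using a reversible isothermal path, ΔS_gas = nR ln(V₂/V₁) = 4.32 × 8.314 × ln(188/23.8) = 74.2 J/K.
The insulated surroundings exchange no heat, so ΔS_surr = 0 and ΔS_universe = ΔS_gas.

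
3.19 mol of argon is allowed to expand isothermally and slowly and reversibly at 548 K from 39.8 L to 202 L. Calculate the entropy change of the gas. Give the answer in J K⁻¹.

For an isothermal ideal gas ΔS_gas = nR ln(V₂/V₁) = 3.19 × 8.314 × ln(202/39.8) = 43.1 J/K.

ΔS_gas = 43.1 J/K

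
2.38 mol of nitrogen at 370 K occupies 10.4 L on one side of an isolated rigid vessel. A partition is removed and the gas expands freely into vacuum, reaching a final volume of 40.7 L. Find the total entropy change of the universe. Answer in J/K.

For an ideal gas in free expansion Q = 0 and W = 0, so T is unchanged.
Entropy is a state function; using a reversible isothermal path, ΔS_gas = nR ln(V₂/V₁) = 2.38 × 8.314 × ln(40.7/10.4) = 27 J/K.
The insulated surroundings exchange no heat, so ΔS_surr = 0 and ΔS_universe = ΔS_gas.

ΔS_universe = 27 J/K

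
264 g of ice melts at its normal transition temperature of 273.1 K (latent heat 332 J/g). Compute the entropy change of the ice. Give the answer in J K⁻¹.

ΔS = 321 J/K

Heat absorbed by the substance: Q = mL = 264 × 332 = 87648 J.
At constant T, ΔS = Q_rev/T = 87648 / 273.1 = 321 J/K.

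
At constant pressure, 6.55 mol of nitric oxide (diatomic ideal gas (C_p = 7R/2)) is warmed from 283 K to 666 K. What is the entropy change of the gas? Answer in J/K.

At constant pressure, ΔS = nC_p ln(T₂/T₁) with C_p = 7R/2 = 29.1 J mol⁻¹ K⁻¹.
ΔS = 6.55 × 29.1 × ln(666/283) = 163 J/K.

ΔS = 163 J/K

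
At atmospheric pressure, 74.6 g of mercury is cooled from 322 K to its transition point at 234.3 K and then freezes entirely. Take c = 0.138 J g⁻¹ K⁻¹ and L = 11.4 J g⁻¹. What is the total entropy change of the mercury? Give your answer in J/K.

Cooling step: ΔS₁ = m c ln(T_tr/T_i) = 74.6 × 0.138 × ln(234.3/322) = -3.273 J/K.
Phase change: ΔS₂ = −mL/T_tr = −74.6 × 11.4 / 234.3 = -3.63 J/K.
ΔS_total = (-3.273) + (-3.63) = -6.9 J/K.

ΔS = -6.9 J/K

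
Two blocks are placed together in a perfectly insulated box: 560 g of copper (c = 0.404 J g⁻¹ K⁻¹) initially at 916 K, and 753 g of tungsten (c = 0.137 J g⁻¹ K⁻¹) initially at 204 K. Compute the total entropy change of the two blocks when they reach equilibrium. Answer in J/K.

Energy balance: T_f = (m₁c₁T₁ + m₂c₂T₂)/(m₁c₁ + m₂c₂) = 693.02 K.
ΔS₁ = m₁c₁ ln(T_f/T₁) = 226.24 × ln(693.02/916) = -63.112 J/K.
ΔS₂ = m₂c₂ ln(T_f/T₂) = 103.161 × ln(693.02/204) = 126.16 J/K.
ΔS_total = -63.112 + 126.16 = 63 J/K.

ΔS_total = 63 J/K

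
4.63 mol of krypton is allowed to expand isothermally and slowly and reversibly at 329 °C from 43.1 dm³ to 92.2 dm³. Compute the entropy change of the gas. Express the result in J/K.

ΔS_gas = 29.3 J/K

For an isothermal ideal gas ΔS_gas = nR ln(V₂/V₁) = 4.63 × 8.314 × ln(92.2/43.1) = 29.3 J/K.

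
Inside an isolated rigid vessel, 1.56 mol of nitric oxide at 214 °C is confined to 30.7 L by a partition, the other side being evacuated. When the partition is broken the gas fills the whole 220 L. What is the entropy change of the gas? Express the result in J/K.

ΔS_gas = 25.5 J/K

For an ideal gas in free expansion Q = 0 and W = 0, so T is unchanged.
Entropy is a state function; using a reversible isothermal path, ΔS_gas = nR ln(V₂/V₁) = 1.56 × 8.314 × ln(220/30.7) = 25.5 J/K.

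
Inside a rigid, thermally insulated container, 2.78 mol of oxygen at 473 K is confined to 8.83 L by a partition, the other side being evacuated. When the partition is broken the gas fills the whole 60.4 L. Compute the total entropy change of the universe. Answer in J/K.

No heat is exchanged and no work is done, so the ideal-gas temperature stays constant.
Entropy is a state function; using a reversible isothermal path, ΔS_gas = nR ln(V₂/V₁) = 2.78 × 8.314 × ln(60.4/8.83) = 44.4 J/K.
The insulated surroundings exchange no heat, so ΔS_surr = 0 and ΔS_universe = ΔS_gas.

ΔS_universe = 44.4 J/K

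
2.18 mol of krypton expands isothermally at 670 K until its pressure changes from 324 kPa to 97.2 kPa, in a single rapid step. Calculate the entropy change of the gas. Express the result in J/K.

ΔS_gas = 21.8 J/K

Entropy is a state function, so ΔS_gas depends only on the end states.
For an isothermal ideal gas ΔS_gas = nR ln(P₁/P₂) = 2.18 × 8.314 × ln(324/97.2) = 21.8 J/K.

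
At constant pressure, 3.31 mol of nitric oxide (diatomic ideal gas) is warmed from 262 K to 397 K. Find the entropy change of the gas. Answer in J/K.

ΔS = 40 J/K

At constant pressure, ΔS = nC_p ln(T₂/T₁) with C_p = 7R/2 = 29.1 J mol⁻¹ K⁻¹.
ΔS = 3.31 × 29.1 × ln(397/262) = 40 J/K.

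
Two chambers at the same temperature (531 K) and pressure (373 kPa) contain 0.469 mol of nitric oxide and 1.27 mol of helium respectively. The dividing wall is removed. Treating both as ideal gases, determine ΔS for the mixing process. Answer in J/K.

ΔS_mix = 8.43 J/K

Mole fractions: x_A = 0.469/1.74 = 0.27, x_B = 0.73.
ΔS_mix = −R(n_A ln x_A + n_B ln x_B) = −8.314 × (0.469 ln 0.27 + 1.27 ln 0.73) = 8.43 J/K.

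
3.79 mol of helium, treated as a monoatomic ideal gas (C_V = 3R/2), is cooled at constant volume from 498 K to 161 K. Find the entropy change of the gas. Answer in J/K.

At constant volume, ΔS = nC_V ln(T₂/T₁) with C_V = 3R/2 = 12.47 J mol⁻¹ K⁻¹.
ΔS = 3.79 × 12.47 × ln(161/498) = -53.4 J/K.

ΔS = -53.4 J/K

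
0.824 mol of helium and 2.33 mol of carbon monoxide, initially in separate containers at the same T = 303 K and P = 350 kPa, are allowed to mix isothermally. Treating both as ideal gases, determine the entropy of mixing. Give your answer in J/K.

ΔS_mix = 15.1 J/K

Mole fractions: x_A = 0.824/3.15 = 0.261, x_B = 0.739.
ΔS_mix = −R(n_A ln x_A + n_B ln x_B) = −8.314 × (0.824 ln 0.261 + 2.33 ln 0.739) = 15.1 J/K.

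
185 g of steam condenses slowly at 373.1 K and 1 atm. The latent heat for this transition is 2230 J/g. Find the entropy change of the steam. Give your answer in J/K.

Heat released by the substance: Q = −mL = −185 × 2230 = −412550 J.
At constant T, ΔS = Q_rev/T = −412550 / 373.1 = -1110 J/K.

ΔS = -1110 J/K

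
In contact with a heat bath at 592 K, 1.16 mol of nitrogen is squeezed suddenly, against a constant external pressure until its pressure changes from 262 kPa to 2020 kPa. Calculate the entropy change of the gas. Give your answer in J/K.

Entropy is a state function, so ΔS_gas depends only on the end states.
For an isothermal ideal gas ΔS_gas = nR ln(P₁/P₂) = 1.16 × 8.314 × ln(262/2020) = -19.7 J/K.

ΔS_gas = -19.7 J/K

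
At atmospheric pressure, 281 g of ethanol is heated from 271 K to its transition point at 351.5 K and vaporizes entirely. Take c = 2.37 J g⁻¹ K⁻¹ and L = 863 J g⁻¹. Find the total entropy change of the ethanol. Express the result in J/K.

ΔS = 863 J/K

Warming step: ΔS₁ = m c ln(T_tr/T_i) = 281 × 2.37 × ln(351.5/271) = 173.2 J/K.
Phase change: ΔS₂ = +mL/T_tr = 281 × 863 / 351.5 = 689.9 J/K.
ΔS_total = (173.2) + (689.9) = 863 J/K.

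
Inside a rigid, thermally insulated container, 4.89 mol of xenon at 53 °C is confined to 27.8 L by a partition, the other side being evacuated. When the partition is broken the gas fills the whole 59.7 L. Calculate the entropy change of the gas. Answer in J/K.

ΔS_gas = 31.1 J/K

No heat is exchanged and no work is done, so the ideal-gas temperature stays constant.
Entropy is a state function; using a reversible isothermal path, ΔS_gas = nR ln(V₂/V₁) = 4.89 × 8.314 × ln(59.7/27.8) = 31.1 J/K.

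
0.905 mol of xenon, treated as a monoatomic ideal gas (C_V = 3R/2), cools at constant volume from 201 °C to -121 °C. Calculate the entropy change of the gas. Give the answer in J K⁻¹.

ΔS = -12.8 J/K

In kelvin: T₁ = 474.15 K, T₂ = 152.15 K. At constant volume, ΔS = nC_V ln(T₂/T₁) with C_V = 3R/2 = 12.47 J mol⁻¹ K⁻¹.
ΔS = 0.905 × 12.47 × ln(152.15/474.15) = -12.8 J/K.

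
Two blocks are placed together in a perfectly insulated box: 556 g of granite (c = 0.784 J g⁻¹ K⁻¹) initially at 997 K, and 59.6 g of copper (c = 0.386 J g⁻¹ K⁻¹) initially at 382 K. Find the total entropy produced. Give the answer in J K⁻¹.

ΔS_total = 7.65 J/K

Energy balance: T_f = (m₁c₁T₁ + m₂c₂T₂)/(m₁c₁ + m₂c₂) = 966.17 K.
ΔS₁ = m₁c₁ ln(T_f/T₁) = 435.904 × ln(966.17/997) = -13.6924 J/K.
ΔS₂ = m₂c₂ ln(T_f/T₂) = 23.0056 × ln(966.17/382) = 21.3473 J/K.
ΔS_total = -13.6924 + 21.3473 = 7.65 J/K.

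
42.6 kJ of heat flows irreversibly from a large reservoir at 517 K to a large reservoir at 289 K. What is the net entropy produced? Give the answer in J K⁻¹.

ΔS_total = 65 J/K

ΔS_hot = −Q/T_H = −42600/517 = -82.4 J/K and ΔS_cold = +Q/T_C = 42600/289 = 147.4 J/K.
ΔS_total = -82.4 + 147.4 = 65 J/K, positive as the second law requires.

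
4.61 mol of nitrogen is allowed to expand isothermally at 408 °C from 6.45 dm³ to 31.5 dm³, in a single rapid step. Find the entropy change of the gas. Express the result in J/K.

ΔS_gas = 60.8 J/K

Entropy is a state function, so ΔS_gas depends only on the end states.
For an isothermal ideal gas ΔS_gas = nR ln(V₂/V₁) = 4.61 × 8.314 × ln(31.5/6.45) = 60.8 J/K.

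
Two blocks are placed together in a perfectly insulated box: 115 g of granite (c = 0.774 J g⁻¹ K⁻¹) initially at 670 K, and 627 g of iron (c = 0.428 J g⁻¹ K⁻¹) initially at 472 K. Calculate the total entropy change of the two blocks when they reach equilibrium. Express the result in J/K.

ΔS_total = 4.33 J/K

Energy balance: T_f = (m₁c₁T₁ + m₂c₂T₂)/(m₁c₁ + m₂c₂) = 521.32 K.
ΔS₁ = m₁c₁ ln(T_f/T₁) = 89.01 × ln(521.32/670) = -22.3345 J/K.
ΔS₂ = m₂c₂ ln(T_f/T₂) = 268.356 × ln(521.32/472) = 26.6687 J/K.
ΔS_total = -22.3345 + 26.6687 = 4.33 J/K.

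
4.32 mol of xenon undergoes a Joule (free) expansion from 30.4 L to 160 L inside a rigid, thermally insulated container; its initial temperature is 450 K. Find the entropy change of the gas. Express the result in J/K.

No heat is exchanged and no work is done, so the ideal-gas temperature stays constant.
Entropy is a state function; using a reversible isothermal path, ΔS_gas = nR ln(V₂/V₁) = 4.32 × 8.314 × ln(160/30.4) = 59.6 J/K.

ΔS_gas = 59.6 J/K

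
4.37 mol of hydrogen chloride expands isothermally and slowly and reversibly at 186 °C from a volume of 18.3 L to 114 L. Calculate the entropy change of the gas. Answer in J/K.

For an isothermal ideal gas ΔS_gas = nR ln(V₂/V₁) = 4.37 × 8.314 × ln(114/18.3) = 66.5 J/K.

ΔS_gas = 66.5 J/K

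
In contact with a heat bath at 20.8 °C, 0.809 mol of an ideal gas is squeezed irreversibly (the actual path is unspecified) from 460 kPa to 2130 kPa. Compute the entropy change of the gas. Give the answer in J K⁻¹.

ΔS_gas = -10.3 J/K

Entropy is a state function, so ΔS_gas depends only on the end states.
For an isothermal ideal gas ΔS_gas = nR ln(P₁/P₂) = 0.809 × 8.314 × ln(460/2130) = -10.3 J/K.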